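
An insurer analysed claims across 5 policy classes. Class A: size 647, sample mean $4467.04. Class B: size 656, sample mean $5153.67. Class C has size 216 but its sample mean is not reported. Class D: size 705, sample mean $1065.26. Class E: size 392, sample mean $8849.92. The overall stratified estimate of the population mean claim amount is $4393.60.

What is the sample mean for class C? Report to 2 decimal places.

4641.20

Σ Nₕx̄ₕ = N·μ, so 216·x̄_C = 2616·4393.60 − (647·4467.04 + 656·5153.67 + 705·1065.26 + 392·8849.92).
= 11493657.6 − 10491159.34 = 1002498.26.
x̄_C = 1002498.26 / 216 = 4641.1956... → 4641.20.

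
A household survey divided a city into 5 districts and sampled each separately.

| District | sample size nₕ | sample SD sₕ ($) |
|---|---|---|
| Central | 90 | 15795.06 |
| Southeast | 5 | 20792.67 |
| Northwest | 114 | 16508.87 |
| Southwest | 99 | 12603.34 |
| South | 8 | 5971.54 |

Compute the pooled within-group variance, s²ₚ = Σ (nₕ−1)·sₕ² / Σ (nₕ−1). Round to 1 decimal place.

226839514.9

Degrees of freedom: 89 + 4 + 113 + 98 + 7 = 311.
Σ(nₕ−1)sₕ² = 89·249483920.4036 + 4·432335125.7289 + 113·272542788.6769 + 98·158844179.1556 + 7·35659289.9716 = 70547089126.3757.
s²ₚ = 70547089126.3757 / 311 = 226839514.876... → 226839514.9.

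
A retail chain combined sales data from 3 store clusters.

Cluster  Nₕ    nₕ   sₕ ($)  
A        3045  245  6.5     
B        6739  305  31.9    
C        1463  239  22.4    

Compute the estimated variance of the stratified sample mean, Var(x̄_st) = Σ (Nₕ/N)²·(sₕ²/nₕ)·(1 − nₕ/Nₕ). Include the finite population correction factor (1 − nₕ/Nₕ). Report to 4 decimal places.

N = 11247; Wₕ = Nₕ/N.
cluster A: (3045/11247)²·6.5²/245·(1 − 245/3045) = 0.0116234
cluster B: (6739/11247)²·31.9²/305·(1 − 305/6739) = 1.1436277
cluster C: (1463/11247)²·22.4²/239·(1 − 239/1463) = 0.0297201
Sum = 1.1849712 → 1.1850.

1.1850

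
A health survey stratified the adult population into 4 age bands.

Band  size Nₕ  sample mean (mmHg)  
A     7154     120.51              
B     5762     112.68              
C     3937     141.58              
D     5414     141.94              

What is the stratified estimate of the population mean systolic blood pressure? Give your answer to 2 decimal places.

N = 22267; weights Wₕ = Nₕ/N = (0.3213, 0.2588, 0.1768, 0.2431).
x̄_st = Σ Wₕ·x̄ₕ = 0.3213·120.51 + 0.2588·112.68 + 0.1768·141.58 + 0.2431·141.94 ≈ 127.4197...
→ 127.42.

127.42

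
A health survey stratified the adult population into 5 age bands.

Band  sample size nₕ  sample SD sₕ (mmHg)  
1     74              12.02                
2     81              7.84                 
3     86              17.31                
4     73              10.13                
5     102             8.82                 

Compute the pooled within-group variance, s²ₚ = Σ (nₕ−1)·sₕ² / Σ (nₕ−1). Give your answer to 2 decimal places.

136.69

Degrees of freedom: 73 + 80 + 85 + 72 + 101 = 411.
Σ(nₕ−1)sₕ² = 73·144.4804 + 80·61.4656 + 85·299.6361 + 72·102.6169 + 101·77.7924 = 56178.8349.
s²ₚ = 56178.8349 / 411 = 136.6882... → 136.69.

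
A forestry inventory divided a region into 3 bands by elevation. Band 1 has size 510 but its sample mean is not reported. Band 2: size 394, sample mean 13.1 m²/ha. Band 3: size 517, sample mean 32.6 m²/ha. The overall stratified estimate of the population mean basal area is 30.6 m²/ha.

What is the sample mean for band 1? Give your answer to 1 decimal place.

42.1

N = 510 + 394 + 517 = 1421.
Overall total = μ·N = 30.6·1421 = 43482.6.
Subtract the known strata: 394·13.1 + 517·32.6 = 22015.6.
Remaining total for band 1: 43482.6 − 22015.6 = 21467.
Divide by its size: 21467 / 510 = 42.092... → 42.1.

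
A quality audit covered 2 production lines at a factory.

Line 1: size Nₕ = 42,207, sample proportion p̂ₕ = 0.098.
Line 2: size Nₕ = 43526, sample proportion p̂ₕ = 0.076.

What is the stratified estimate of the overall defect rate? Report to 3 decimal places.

Wₕ = Nₕ/N with N = 85733: 0.4923, 0.5077.
p̂_st = 0.4923·0.098 + 0.5077·0.076 ≈ 0.08683... → 0.087.

0.087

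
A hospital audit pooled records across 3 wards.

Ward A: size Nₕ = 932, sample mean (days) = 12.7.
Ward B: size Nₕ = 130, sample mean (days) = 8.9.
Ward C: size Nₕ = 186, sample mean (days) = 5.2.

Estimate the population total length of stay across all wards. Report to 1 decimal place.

A: 932·12.7 = 11836.4
B: 130·8.9 = 1157
C: 186·5.2 = 967.2
τ̂ = Σ Nₕx̄ₕ = 13960.6.

13960.6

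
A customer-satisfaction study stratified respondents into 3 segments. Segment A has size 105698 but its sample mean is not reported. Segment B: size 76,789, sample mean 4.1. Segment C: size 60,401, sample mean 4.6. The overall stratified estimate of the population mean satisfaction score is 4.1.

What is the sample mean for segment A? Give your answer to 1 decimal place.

3.8

N = 105698 + 76789 + 60401 = 242888.
Overall total = μ·N = 4.1·242888 = 995840.8.
Subtract the known strata: 76789·4.1 + 60401·4.6 = 592679.5.
Remaining total for segment A: 995840.8 − 592679.5 = 403161.3.
Divide by its size: 403161.3 / 105698 = 3.814... → 3.8.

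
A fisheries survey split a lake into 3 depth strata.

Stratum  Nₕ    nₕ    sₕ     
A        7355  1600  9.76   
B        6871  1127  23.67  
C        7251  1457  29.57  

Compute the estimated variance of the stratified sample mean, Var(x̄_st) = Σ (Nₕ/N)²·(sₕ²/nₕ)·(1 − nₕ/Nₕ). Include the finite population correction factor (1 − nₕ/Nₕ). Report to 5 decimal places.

N = 21477. Term for each stratum: Wₕ²sₕ²/nₕ·(1−nₕ/Nₕ).
Var(x̄_st) = 0.00546337 + 0.04253630 + 0.05466033 = 0.10266000 → 0.10266.

0.10266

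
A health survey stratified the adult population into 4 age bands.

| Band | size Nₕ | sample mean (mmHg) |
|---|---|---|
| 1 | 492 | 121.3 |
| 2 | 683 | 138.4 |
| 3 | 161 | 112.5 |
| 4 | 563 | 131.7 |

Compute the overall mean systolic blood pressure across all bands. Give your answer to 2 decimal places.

129.79

x̄_st = (Σ Nₕx̄ₕ) / (Σ Nₕ) = (492·121.3 + 683·138.4 + 161·112.5 + 563·131.7) / 1899
= 246466.4 / 1899 = 129.7875... → 129.79.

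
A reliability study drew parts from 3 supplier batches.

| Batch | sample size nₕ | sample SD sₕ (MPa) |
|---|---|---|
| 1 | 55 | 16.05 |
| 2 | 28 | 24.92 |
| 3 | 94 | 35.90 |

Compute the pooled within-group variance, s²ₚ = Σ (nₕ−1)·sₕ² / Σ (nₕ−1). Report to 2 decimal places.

1: (55−1)·16.05² = 54·257.6025 = 13910.535
2: (28−1)·24.92² = 27·621.0064 = 16767.1728
3: (94−1)·35.90² = 93·1288.81 = 119859.33
Numerator = 150537.0378; denominator = Σ(nₕ−1) = 174.
s²ₚ = 150537.0378/174 = 865.1554... → 865.16.

865.16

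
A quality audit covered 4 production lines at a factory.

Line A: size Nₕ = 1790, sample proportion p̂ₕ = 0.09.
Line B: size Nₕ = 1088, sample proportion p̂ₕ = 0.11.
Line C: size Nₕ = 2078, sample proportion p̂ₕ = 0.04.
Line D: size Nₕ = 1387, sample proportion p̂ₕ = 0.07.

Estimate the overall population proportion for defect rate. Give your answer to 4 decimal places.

0.0727

Wₕ = Nₕ/N with N = 6343: 0.2822, 0.1715, 0.3276, 0.2187.
p̂_st = 0.2822·0.09 + 0.1715·0.11 + 0.3276·0.04 + 0.2187·0.07 ≈ 0.072677... → 0.0727.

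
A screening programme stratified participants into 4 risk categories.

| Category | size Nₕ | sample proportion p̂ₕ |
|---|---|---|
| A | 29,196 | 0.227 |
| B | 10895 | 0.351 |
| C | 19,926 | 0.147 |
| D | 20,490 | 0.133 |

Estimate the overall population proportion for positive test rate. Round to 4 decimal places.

0.2001

Wₕ = Nₕ/N with N = 80507: 0.3627, 0.1353, 0.2475, 0.2545.
p̂_st = 0.3627·0.227 + 0.1353·0.351 + 0.2475·0.147 + 0.2545·0.133 ≈ 0.200056... → 0.2001.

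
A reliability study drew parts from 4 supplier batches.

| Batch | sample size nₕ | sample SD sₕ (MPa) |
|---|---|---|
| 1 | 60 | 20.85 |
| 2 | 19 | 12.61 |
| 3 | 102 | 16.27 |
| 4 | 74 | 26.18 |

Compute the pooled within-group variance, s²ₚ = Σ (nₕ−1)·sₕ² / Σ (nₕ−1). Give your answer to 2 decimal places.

Degrees of freedom: 59 + 18 + 101 + 73 = 251.
Σ(nₕ−1)sₕ² = 59·434.7225 + 18·159.0121 + 101·264.7129 + 73·685.3924 = 105280.4934.
s²ₚ = 105280.4934 / 251 = 419.4442... → 419.44.

419.44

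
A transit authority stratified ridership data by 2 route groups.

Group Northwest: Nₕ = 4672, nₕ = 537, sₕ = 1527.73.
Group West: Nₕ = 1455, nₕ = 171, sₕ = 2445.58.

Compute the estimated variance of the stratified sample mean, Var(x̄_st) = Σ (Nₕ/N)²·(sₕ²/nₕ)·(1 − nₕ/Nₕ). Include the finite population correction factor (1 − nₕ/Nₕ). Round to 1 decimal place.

3977.3

N = 6127. Term for each stratum: Wₕ²sₕ²/nₕ·(1−nₕ/Nₕ).
Var(x̄_st) = 2236.6680 + 1740.6037 = 3977.2716 → 3977.3.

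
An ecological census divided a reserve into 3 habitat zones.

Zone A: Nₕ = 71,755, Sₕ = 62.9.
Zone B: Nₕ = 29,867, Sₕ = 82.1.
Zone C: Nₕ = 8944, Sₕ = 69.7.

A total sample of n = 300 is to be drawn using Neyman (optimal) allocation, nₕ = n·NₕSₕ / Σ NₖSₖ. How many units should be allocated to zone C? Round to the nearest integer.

25

A: NₕSₕ = 71755·62.9 = 4513389.5
B: NₕSₕ = 29867·82.1 = 2452080.7
C: NₕSₕ = 8944·69.7 = 623396.8
Σ NₕSₕ = 7588867.
n_C = 300·623396.8/7588867 = 24.644... → 25.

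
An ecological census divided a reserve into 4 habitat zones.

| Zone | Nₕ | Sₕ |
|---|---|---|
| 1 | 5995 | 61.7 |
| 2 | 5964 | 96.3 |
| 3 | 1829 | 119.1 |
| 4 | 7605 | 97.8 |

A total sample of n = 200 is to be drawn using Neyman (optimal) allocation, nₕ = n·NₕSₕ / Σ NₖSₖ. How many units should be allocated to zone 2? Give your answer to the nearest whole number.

60

Σ NₕSₕ = 5995·61.7 + 5964·96.3 + 1829·119.1 + 7605·97.8 = 1905827.6.
Share for 2: 574333.2/1905827.6 = 0.30136.
n_2 = 200 × 0.30136 = 60.271... → 60.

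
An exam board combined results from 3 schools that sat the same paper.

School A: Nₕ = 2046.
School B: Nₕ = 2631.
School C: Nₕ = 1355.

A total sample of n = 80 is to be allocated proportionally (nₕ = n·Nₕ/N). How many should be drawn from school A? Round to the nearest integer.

27

Share of school A = 2046/6032 = 0.33919.
Allocate 80 × 0.33919 = 27.135... → 27.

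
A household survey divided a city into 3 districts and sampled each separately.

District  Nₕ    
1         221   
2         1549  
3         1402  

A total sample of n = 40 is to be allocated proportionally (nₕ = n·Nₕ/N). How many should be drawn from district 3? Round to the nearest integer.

N = 221 + 1549 + 1402 = 3172.
n_3 = 40·1402/3172 = 17.680... → 18.

18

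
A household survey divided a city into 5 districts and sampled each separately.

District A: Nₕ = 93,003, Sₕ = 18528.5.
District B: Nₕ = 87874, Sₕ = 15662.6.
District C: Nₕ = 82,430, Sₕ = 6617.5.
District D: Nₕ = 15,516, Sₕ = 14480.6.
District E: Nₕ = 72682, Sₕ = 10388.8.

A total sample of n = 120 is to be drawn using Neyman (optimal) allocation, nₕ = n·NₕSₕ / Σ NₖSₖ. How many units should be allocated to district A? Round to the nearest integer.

Σ NₕSₕ = 93003·18528.5 + 87874·15662.6 + 82430·6617.5 + 15516·14480.6 + 72682·10388.8 = 4624781674.1.
Share for A: 1723206085.5/4624781674.1 = 0.37260.
n_A = 120 × 0.37260 = 44.712... → 45.

45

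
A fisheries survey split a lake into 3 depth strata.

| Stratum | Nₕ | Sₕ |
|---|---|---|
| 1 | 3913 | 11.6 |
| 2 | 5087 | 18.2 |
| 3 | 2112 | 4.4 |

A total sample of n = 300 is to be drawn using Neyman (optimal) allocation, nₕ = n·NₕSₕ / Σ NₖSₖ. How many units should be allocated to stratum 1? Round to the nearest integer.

1: NₕSₕ = 3913·11.6 = 45390.8
2: NₕSₕ = 5087·18.2 = 92583.4
3: NₕSₕ = 2112·4.4 = 9292.8
Σ NₕSₕ = 147267.
n_1 = 300·45390.8/147267 = 92.466... → 92.

92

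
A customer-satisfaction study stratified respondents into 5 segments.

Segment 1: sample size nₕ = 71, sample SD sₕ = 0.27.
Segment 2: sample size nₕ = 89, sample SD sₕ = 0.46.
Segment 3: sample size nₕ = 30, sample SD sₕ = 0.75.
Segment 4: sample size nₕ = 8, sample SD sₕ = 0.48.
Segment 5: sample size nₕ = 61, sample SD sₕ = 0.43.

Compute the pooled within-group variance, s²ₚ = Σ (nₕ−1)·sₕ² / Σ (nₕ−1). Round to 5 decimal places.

0.20765

Degrees of freedom: 70 + 88 + 29 + 7 + 60 = 254.
Σ(nₕ−1)sₕ² = 70·0.0729 + 88·0.2116 + 29·0.5625 + 7·0.2304 + 60·0.1849 = 52.7431.
s²ₚ = 52.7431 / 254 = 0.20765 → 0.20765.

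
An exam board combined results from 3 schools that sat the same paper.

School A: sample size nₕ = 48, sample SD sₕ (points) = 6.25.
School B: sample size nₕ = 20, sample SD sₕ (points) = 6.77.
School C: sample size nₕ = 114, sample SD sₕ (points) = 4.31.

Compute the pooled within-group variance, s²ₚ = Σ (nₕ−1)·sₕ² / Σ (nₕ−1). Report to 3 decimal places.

A: (48−1)·6.25² = 47·39.0625 = 1835.9375
B: (20−1)·6.77² = 19·45.8329 = 870.8251
C: (114−1)·4.31² = 113·18.5761 = 2099.0993
Numerator = 4805.8619; denominator = Σ(nₕ−1) = 179.
s²ₚ = 4805.8619/179 = 26.84839... → 26.848.

26.848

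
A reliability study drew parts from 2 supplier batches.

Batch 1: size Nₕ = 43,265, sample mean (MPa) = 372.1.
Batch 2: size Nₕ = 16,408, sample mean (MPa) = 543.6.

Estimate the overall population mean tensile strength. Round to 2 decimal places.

419.26

N = 43265 + 16408 = 59673.
Weight each subgroup mean by Nₕ/N and sum.
Σ Nₕx̄ₕ = 43265·372.1 + 16408·543.6 = 16098906.5 + 8919388.8 = 25018295.3.
Divide by N: 25018295.3 / 59673 = 419.2565... → 419.26.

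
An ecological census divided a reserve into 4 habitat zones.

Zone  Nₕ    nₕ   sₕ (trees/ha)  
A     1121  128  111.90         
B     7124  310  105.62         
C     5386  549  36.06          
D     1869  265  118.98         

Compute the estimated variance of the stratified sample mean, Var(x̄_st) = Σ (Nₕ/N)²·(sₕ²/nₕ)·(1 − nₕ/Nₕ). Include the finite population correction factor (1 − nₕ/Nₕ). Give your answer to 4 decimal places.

8.6477

N = 15500. Term for each stratum: Wₕ²sₕ²/nₕ·(1−nₕ/Nₕ).
Var(x̄_st) = 0.4532540 + 7.2709855 + 0.2568373 + 0.6665801 = 8.6476569 → 8.6477.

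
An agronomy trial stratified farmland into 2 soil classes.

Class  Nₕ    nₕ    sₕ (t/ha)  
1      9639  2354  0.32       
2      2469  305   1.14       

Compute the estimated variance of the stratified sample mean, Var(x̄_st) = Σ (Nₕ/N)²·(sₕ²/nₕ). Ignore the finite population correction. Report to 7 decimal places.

N = 12108; Wₕ = Nₕ/N.
class 1: (9639/12108)²·0.32²/2354 = 0.0000275685
class 2: (2469/12108)²·1.14²/305 = 0.0001771769
Sum = 0.0002047454 → 0.0002047.

0.0002047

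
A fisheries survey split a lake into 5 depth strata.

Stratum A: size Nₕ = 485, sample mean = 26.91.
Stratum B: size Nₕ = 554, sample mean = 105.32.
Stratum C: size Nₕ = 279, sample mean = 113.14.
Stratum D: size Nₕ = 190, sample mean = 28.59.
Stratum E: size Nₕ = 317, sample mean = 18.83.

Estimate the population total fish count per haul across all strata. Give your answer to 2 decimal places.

114365.90

A: 485·26.91 = 13051.35
B: 554·105.32 = 58347.28
C: 279·113.14 = 31566.06
D: 190·28.59 = 5432.1
E: 317·18.83 = 5969.11
τ̂ = Σ Nₕx̄ₕ = 114365.90.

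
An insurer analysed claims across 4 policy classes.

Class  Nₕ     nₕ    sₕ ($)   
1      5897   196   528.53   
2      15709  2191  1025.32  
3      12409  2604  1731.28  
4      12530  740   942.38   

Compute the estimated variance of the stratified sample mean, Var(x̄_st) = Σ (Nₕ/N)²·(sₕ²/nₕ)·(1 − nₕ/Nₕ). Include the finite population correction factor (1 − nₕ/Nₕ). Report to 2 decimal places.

215.63

N = 46545; Wₕ = Nₕ/N.
class 1: (5897/46545)²·528.53²/196·(1 − 196/5897) = 22.11665
class 2: (15709/46545)²·1025.32²/2191·(1 − 2191/15709) = 47.03178
class 3: (12409/46545)²·1731.28²/2604·(1 − 2604/12409) = 64.64456
class 4: (12530/46545)²·942.38²/740·(1 − 740/12530) = 81.83502
Sum = 215.62800 → 215.63.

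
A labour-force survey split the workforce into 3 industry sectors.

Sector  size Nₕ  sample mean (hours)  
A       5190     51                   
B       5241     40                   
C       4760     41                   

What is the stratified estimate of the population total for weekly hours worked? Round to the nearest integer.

669490

A: 5190·51 = 264690
B: 5241·40 = 209640
C: 4760·41 = 195160
τ̂ = Σ Nₕx̄ₕ = 669490.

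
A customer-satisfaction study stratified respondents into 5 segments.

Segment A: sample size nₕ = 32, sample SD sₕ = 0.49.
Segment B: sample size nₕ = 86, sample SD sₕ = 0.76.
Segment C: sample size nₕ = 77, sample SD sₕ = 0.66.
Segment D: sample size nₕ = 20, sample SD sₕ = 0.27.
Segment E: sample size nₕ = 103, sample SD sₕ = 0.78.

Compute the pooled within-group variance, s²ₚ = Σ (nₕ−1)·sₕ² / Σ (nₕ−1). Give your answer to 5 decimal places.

A: (32−1)·0.49² = 31·0.2401 = 7.4431
B: (86−1)·0.76² = 85·0.5776 = 49.096
C: (77−1)·0.66² = 76·0.4356 = 33.1056
D: (20−1)·0.27² = 19·0.0729 = 1.3851
E: (103−1)·0.78² = 102·0.6084 = 62.0568
Numerator = 153.0866; denominator = Σ(nₕ−1) = 313.
s²ₚ = 153.0866/313 = 0.4890946... → 0.48909.

0.48909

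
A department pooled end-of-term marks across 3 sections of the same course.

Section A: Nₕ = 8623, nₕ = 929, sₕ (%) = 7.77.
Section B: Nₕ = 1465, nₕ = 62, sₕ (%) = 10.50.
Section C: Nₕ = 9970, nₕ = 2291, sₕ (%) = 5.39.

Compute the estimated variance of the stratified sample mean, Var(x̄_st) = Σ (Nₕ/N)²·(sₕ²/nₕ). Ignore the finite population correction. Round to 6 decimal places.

N = 20058; Wₕ = Nₕ/N.
section A: (8623/20058)²·7.77²/929 = 0.012010687
section B: (1465/20058)²·10.50²/62 = 0.009486083
section C: (9970/20058)²·5.39²/2291 = 0.003133051
Sum = 0.024629821 → 0.024630.

0.024630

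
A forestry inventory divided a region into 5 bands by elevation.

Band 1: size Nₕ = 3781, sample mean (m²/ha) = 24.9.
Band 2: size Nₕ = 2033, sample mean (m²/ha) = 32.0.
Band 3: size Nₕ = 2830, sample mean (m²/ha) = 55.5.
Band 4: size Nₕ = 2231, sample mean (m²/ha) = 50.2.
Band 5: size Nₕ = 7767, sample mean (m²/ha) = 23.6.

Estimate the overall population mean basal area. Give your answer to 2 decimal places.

N = 3781 + 2033 + 2830 + 2231 + 7767 = 18642.
The stratified mean weights each stratum mean by its population share Nₕ/N.
Σ Nₕx̄ₕ = 3781·24.9 + 2033·32.0 + 2830·55.5 + 2231·50.2 + 7767·23.6 = 94146.9 + 65056 + 157065 + 111996.2 + 183301.2 = 611565.3.
Divide by N: 611565.3 / 18642 = 32.8058... → 32.81.

32.81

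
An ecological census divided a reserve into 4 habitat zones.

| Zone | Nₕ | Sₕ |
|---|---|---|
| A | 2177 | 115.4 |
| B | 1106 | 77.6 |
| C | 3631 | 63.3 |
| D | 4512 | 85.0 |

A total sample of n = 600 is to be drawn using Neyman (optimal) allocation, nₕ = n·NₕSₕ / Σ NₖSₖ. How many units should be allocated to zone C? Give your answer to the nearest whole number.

A: NₕSₕ = 2177·115.4 = 251225.8
B: NₕSₕ = 1106·77.6 = 85825.6
C: NₕSₕ = 3631·63.3 = 229842.3
D: NₕSₕ = 4512·85.0 = 383520
Σ NₕSₕ = 950413.7.
n_C = 600·229842.3/950413.7 = 145.100... → 145.

145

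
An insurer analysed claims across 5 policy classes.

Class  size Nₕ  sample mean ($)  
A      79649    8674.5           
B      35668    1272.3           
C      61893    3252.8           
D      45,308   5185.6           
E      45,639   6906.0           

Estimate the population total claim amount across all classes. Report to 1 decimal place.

A: 79649·8674.5 = 690915250.5
B: 35668·1272.3 = 45380396.4
C: 61893·3252.8 = 201325550.4
D: 45308·5185.6 = 234949164.8
E: 45639·6906.0 = 315182934
τ̂ = Σ Nₕx̄ₕ = 1487753296.1.

1487753296.1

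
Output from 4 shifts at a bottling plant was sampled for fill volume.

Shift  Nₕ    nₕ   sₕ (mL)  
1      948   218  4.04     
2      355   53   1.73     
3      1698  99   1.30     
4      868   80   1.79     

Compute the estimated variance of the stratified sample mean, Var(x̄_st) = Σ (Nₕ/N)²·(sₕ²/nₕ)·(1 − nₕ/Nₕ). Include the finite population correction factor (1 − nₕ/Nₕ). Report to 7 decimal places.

0.0087921

N = 3869; Wₕ = Nₕ/N.
shift 1: (948/3869)²·4.04²/218·(1 − 218/948) = 0.0034613058
shift 2: (355/3869)²·1.73²/53·(1 − 53/355) = 0.0004044401
shift 3: (1698/3869)²·1.30²/99·(1 − 99/1698) = 0.0030962798
shift 4: (868/3869)²·1.79²/80·(1 − 80/868) = 0.0018300568
Sum = 0.0087920825 → 0.0087921.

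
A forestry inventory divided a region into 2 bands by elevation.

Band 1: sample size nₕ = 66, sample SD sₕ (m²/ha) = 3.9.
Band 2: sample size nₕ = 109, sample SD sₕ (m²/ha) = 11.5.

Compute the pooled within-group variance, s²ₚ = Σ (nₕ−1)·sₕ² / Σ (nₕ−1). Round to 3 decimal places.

88.275

Degrees of freedom: 65 + 108 = 173.
Σ(nₕ−1)sₕ² = 65·15.21 + 108·132.25 = 15271.65.
s²ₚ = 15271.65 / 173 = 88.27543... → 88.275.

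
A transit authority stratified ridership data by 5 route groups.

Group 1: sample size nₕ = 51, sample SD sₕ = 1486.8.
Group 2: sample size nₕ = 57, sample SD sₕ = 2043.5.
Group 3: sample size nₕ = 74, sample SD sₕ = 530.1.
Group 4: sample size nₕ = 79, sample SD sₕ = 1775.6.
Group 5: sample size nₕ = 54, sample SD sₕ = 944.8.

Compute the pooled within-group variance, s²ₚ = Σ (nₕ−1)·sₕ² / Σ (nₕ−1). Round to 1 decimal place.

2122959.1

Degrees of freedom: 50 + 56 + 73 + 78 + 53 = 310.
Σ(nₕ−1)sₕ² = 50·2210574.24 + 56·4175892.25 + 73·281006.01 + 78·3152755.36 + 53·892647.04 = 658117327.93.
s²ₚ = 658117327.93 / 310 = 2122959.122... → 2122959.1.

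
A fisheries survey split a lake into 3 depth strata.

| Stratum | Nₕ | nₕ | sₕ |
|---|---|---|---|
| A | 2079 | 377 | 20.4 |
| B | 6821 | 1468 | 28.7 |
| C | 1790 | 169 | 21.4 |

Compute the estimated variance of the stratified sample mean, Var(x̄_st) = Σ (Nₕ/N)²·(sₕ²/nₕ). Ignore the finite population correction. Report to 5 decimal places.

N = 10690. Term for each stratum: Wₕ²sₕ²/nₕ.
Var(x̄_st) = 0.04175155 + 0.22844330 + 0.07597864 = 0.34617348 → 0.34617.

0.34617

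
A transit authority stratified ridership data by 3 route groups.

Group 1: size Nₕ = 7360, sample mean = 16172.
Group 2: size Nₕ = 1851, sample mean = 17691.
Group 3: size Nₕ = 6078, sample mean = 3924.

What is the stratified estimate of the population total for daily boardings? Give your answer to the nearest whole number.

1: 7360·16172 = 119025920
2: 1851·17691 = 32746041
3: 6078·3924 = 23850072
τ̂ = Σ Nₕx̄ₕ = 175622033.

175622033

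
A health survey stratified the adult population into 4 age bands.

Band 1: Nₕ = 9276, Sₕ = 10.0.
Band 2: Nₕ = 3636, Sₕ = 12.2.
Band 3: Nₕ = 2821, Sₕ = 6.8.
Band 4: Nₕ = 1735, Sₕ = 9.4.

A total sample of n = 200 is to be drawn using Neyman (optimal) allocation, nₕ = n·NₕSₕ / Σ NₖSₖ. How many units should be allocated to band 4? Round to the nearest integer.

19

1: NₕSₕ = 9276·10.0 = 92760
2: NₕSₕ = 3636·12.2 = 44359.2
3: NₕSₕ = 2821·6.8 = 19182.8
4: NₕSₕ = 1735·9.4 = 16309
Σ NₕSₕ = 172611.
n_4 = 200·16309/172611 = 18.897... → 19.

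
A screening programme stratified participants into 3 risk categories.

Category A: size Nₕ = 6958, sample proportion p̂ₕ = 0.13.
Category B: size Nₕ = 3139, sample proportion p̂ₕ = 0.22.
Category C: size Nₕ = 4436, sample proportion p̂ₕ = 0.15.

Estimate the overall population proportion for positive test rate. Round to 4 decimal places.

Wₕ = Nₕ/N with N = 14533: 0.4788, 0.2160, 0.3052.
p̂_st = 0.4788·0.13 + 0.2160·0.22 + 0.3052·0.15 ≈ 0.155544... → 0.1555.

0.1555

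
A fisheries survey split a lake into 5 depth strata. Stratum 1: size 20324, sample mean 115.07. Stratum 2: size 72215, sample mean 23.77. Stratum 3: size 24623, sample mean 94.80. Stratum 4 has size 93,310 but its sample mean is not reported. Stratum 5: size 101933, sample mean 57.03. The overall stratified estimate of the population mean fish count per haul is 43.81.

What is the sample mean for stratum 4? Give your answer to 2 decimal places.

15.90

N = 20324 + 72215 + 24623 + 93310 + 101933 = 312405.
Overall total = μ·N = 43.81·312405 = 13686463.05.
Subtract the known strata: 20324·115.07 + 72215·23.77 + 24623·94.80 + 101933·57.03 = 12202732.62.
Remaining total for stratum 4: 13686463.05 − 12202732.62 = 1483730.43.
Divide by its size: 1483730.43 / 93310 = 15.9011... → 15.90.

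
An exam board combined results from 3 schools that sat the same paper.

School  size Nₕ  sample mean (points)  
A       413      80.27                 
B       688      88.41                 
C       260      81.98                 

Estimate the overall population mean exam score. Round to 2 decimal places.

x̄_st = (Σ Nₕx̄ₕ) / (Σ Nₕ) = (413·80.27 + 688·88.41 + 260·81.98) / 1361
= 115292.39 / 1361 = 84.7115... → 84.71.

84.71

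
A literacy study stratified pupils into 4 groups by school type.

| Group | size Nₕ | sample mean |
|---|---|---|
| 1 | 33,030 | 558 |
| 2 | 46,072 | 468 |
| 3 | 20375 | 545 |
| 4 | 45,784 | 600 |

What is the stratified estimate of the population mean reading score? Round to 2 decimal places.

x̄_st = (Σ Nₕx̄ₕ) / (Σ Nₕ) = (33030·558 + 46072·468 + 20375·545 + 45784·600) / 145261
= 78567211 / 145261 = 540.8693... → 540.87.

540.87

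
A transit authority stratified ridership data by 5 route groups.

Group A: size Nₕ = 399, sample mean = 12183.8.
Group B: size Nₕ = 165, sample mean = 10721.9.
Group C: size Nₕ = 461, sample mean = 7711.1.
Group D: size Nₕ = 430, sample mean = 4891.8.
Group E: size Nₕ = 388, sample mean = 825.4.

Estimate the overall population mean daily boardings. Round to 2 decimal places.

N = 399 + 165 + 461 + 430 + 388 = 1843.
Weight each subgroup mean by Nₕ/N and sum.
Σ Nₕx̄ₕ = 399·12183.8 + 165·10721.9 + 461·7711.1 + 430·4891.8 + 388·825.4 = 4861336.2 + 1769113.5 + 3554817.1 + 2103474 + 320255.2 = 12608996.
Divide by N: 12608996 / 1843 = 6841.5605... → 6841.56.

6841.56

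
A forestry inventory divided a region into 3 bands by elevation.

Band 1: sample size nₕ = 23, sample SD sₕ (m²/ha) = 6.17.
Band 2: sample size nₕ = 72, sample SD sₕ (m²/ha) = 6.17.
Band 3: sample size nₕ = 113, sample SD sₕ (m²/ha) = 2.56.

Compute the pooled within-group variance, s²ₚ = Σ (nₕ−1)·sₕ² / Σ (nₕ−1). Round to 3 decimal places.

20.851

Degrees of freedom: 22 + 71 + 112 = 205.
Σ(nₕ−1)sₕ² = 22·38.0689 + 71·38.0689 + 112·6.5536 = 4274.4109.
s²ₚ = 4274.4109 / 205 = 20.85078... → 20.851.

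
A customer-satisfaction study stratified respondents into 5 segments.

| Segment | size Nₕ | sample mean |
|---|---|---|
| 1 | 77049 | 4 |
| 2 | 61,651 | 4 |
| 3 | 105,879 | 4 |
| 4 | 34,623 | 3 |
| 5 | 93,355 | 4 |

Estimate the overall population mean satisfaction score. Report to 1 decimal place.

3.9

N = 77049 + 61651 + 105879 + 34623 + 93355 = 372557.
The stratified mean weights each stratum mean by its population share Nₕ/N.
Σ Nₕx̄ₕ = 77049·4 + 61651·4 + 105879·4 + 34623·3 + 93355·4 = 308196 + 246604 + 423516 + 103869 + 373420 = 1455605.
Divide by N: 1455605 / 372557 = 3.907... → 3.9.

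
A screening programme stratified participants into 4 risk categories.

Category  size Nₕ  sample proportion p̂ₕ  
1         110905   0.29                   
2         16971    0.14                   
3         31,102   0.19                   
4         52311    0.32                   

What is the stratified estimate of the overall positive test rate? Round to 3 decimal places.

N = 110905 + 16971 + 31102 + 52311 = 211289.
Overall proportion = Σ (Nₕ/N)·p̂ₕ.
Σ Nₕp̂ₕ = 32162.45 + 2375.94 + 5909.38 + 16739.52 = 57187.29.
57187.29 / 211289 = 0.27066... → 0.271.

0.271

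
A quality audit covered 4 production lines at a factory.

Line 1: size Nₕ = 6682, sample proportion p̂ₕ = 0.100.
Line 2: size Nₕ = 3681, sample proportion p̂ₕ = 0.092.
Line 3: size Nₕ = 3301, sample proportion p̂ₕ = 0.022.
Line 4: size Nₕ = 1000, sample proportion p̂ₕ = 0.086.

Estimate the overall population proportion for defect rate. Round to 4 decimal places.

Wₕ = Nₕ/N with N = 14664: 0.4557, 0.2510, 0.2251, 0.0682.
p̂_st = 0.4557·0.100 + 0.2510·0.092 + 0.2251·0.022 + 0.0682·0.086 ≈ 0.079479... → 0.0795.

0.0795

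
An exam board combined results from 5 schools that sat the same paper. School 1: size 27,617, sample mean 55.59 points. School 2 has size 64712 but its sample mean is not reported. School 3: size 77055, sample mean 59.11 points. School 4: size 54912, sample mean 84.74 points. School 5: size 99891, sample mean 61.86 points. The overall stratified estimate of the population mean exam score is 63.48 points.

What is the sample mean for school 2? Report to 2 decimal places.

56.51

N = 27617 + 64712 + 77055 + 54912 + 99891 = 324187.
Overall total = μ·N = 63.48·324187 = 20579390.76.
Subtract the known strata: 27617·55.59 + 77055·59.11 + 54912·84.74 + 99891·61.86 = 16922450.22.
Remaining total for school 2: 20579390.76 − 16922450.22 = 3656940.54.
Divide by its size: 3656940.54 / 64712 = 56.5110... → 56.51.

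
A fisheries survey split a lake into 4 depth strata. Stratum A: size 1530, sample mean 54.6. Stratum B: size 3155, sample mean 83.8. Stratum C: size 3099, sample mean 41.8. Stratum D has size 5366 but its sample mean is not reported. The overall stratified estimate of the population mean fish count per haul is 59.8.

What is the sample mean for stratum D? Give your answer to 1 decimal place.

Σ Nₕx̄ₕ = N·μ, so 5366·x̄_D = 13150·59.8 − (1530·54.6 + 3155·83.8 + 3099·41.8).
= 786370 − 477465.2 = 308904.8.
x̄_D = 308904.8 / 5366 = 57.567... → 57.6.

57.6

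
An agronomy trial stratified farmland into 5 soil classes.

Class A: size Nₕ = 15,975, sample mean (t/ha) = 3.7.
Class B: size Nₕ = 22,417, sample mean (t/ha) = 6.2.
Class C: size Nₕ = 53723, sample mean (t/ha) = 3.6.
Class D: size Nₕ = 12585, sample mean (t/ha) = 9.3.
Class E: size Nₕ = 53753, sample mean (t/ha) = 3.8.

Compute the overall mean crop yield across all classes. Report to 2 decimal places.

4.50

x̄_st = (Σ Nₕx̄ₕ) / (Σ Nₕ) = (15975·3.7 + 22417·6.2 + 53723·3.6 + 12585·9.3 + 53753·3.8) / 158453
= 712797.6 / 158453 = 4.4985... → 4.50.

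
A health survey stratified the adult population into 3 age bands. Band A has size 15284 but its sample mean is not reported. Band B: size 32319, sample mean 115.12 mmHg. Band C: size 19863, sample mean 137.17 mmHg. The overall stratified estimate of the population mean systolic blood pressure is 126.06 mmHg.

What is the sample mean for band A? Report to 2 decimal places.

Σ Nₕx̄ₕ = N·μ, so 15284·x̄_A = 67466·126.06 − (32319·115.12 + 19863·137.17).
= 8504763.96 − 6445170.99 = 2059592.97.
x̄_A = 2059592.97 / 15284 = 134.7548... → 134.75.

134.75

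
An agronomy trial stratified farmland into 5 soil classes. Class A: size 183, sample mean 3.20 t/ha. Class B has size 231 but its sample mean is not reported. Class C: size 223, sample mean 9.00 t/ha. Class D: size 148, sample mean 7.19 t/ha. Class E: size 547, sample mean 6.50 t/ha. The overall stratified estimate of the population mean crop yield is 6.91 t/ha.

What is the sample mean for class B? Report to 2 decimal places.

8.62

N = 183 + 231 + 223 + 148 + 547 = 1332.
Overall total = μ·N = 6.91·1332 = 9204.12.
Subtract the known strata: 183·3.20 + 223·9.00 + 148·7.19 + 547·6.50 = 7212.22.
Remaining total for class B: 9204.12 − 7212.22 = 1991.9.
Divide by its size: 1991.9 / 231 = 8.6229... → 8.62.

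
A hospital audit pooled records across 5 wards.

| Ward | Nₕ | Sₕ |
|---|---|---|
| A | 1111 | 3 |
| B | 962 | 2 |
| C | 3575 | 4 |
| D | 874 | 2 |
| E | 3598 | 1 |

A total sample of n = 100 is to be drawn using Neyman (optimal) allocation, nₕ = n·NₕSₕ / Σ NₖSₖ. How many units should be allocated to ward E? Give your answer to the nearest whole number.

14

Σ NₕSₕ = 1111·3 + 962·2 + 3575·4 + 874·2 + 3598·1 = 24903.
Share for E: 3598/24903 = 0.14448.
n_E = 100 × 0.14448 = 14.448... → 14.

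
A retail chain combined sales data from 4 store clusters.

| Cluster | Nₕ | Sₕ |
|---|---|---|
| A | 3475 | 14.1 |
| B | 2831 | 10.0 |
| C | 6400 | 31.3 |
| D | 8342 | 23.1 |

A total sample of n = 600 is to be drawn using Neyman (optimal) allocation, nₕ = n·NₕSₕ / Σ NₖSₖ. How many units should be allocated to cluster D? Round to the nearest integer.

246

Σ NₕSₕ = 3475·14.1 + 2831·10.0 + 6400·31.3 + 8342·23.1 = 470327.7.
Share for D: 192700.2/470327.7 = 0.40971.
n_D = 600 × 0.40971 = 245.829... → 246.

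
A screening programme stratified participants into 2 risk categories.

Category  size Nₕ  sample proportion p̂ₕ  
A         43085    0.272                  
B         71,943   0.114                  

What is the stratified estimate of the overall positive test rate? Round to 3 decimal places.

N = 43085 + 71943 = 115028.
Overall proportion = Σ (Nₕ/N)·p̂ₕ.
Σ Nₕp̂ₕ = 11719.12 + 8201.502 = 19920.622.
19920.622 / 115028 = 0.17318... → 0.173.

0.173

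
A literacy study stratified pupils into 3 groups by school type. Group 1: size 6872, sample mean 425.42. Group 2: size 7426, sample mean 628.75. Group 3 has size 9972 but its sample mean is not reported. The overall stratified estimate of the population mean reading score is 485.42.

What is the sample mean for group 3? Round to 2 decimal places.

420.03

Σ Nₕx̄ₕ = N·μ, so 9972·x̄_3 = 24270·485.42 − (6872·425.42 + 7426·628.75).
= 11781143.4 − 7592583.74 = 4188559.66.
x̄_3 = 4188559.66 / 9972 = 420.0321... → 420.03.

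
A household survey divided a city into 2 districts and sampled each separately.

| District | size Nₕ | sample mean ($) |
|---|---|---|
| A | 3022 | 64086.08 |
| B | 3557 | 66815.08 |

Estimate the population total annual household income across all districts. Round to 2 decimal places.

431329373.32

A: 3022·64086.08 = 193668133.76
B: 3557·66815.08 = 237661239.56
τ̂ = Σ Nₕx̄ₕ = 431329373.32.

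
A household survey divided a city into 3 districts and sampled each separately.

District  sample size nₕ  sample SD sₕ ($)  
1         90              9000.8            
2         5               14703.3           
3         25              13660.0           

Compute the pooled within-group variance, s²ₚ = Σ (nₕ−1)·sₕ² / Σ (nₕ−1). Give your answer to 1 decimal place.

1: (90−1)·9000.8² = 89·81014400.64 = 7210281656.96
2: (5−1)·14703.3² = 4·216187030.89 = 864748123.56
3: (25−1)·13660.0² = 24·186595600 = 4478294400
Numerator = 12553324180.52; denominator = Σ(nₕ−1) = 117.
s²ₚ = 12553324180.52/117 = 107293369.064... → 107293369.1.

107293369.1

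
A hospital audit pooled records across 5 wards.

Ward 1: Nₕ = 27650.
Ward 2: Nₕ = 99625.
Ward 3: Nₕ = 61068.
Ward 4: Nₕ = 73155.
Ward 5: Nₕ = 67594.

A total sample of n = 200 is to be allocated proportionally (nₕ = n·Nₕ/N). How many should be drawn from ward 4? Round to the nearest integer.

44

N = 27650 + 99625 + 61068 + 73155 + 67594 = 329092.
n_4 = 200·73155/329092 = 44.459... → 44.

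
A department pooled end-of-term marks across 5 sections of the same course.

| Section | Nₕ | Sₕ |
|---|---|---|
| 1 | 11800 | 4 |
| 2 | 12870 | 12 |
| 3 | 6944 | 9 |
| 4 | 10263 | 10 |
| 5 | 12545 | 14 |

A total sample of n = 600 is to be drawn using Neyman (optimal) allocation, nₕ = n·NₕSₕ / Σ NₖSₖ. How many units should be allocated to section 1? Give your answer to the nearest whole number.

1: NₕSₕ = 11800·4 = 47200
2: NₕSₕ = 12870·12 = 154440
3: NₕSₕ = 6944·9 = 62496
4: NₕSₕ = 10263·10 = 102630
5: NₕSₕ = 12545·14 = 175630
Σ NₕSₕ = 542396.
n_1 = 600·47200/542396 = 52.213... → 52.

52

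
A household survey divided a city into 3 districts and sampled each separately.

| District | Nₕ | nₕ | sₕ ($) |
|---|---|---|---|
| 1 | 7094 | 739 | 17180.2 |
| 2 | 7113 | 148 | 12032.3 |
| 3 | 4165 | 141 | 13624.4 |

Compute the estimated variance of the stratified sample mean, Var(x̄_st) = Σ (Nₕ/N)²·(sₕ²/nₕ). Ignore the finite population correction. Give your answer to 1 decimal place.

N = 18372. Term for each stratum: Wₕ²sₕ²/nₕ.
Var(x̄_st) = 59549.9618 + 146631.8560 + 67660.1251 = 273841.9429 → 273841.9.

273841.9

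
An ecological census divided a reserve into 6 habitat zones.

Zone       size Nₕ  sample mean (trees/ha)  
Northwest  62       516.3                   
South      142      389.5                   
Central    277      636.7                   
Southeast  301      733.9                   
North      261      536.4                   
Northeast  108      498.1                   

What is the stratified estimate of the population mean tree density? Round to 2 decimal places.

N = 62 + 142 + 277 + 301 + 261 + 108 = 1151.
The stratified mean weights each stratum mean by its population share Nₕ/N.
Σ Nₕx̄ₕ = 62·516.3 + 142·389.5 + 277·636.7 + 301·733.9 + 261·536.4 + 108·498.1 = 32010.6 + 55309 + 176365.9 + 220903.9 + 140000.4 + 53794.8 = 678384.6.
Divide by N: 678384.6 / 1151 = 589.3871... → 589.39.

589.39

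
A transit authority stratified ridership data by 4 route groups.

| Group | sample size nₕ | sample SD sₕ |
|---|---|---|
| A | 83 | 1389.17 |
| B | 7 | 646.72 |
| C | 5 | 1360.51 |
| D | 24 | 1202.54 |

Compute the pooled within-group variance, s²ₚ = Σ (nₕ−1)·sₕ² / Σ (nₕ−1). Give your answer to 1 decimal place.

A: (83−1)·1389.17² = 82·1929793.2889 = 158243049.6898
B: (7−1)·646.72² = 6·418246.7584 = 2509480.5504
C: (5−1)·1360.51² = 4·1850987.4601 = 7403949.8404
D: (24−1)·1202.54² = 23·1446102.4516 = 33260356.3868
Numerator = 201416836.4674; denominator = Σ(nₕ−1) = 115.
s²ₚ = 201416836.4674/115 = 1751450.752... → 1751450.8.

1751450.8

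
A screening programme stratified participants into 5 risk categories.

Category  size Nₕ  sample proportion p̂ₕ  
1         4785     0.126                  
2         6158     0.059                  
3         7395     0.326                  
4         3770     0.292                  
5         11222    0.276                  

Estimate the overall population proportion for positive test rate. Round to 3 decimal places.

Wₕ = Nₕ/N with N = 33330: 0.1436, 0.1848, 0.2219, 0.1131, 0.3367.
p̂_st = 0.1436·0.126 + 0.1848·0.059 + 0.2219·0.326 + 0.1131·0.292 + 0.3367·0.276 ≈ 0.22728... → 0.227.

0.227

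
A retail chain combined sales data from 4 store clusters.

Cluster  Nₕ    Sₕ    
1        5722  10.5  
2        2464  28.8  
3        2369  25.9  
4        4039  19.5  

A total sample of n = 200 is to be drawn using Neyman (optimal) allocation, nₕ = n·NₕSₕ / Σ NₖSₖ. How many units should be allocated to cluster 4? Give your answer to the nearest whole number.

1: NₕSₕ = 5722·10.5 = 60081
2: NₕSₕ = 2464·28.8 = 70963.2
3: NₕSₕ = 2369·25.9 = 61357.1
4: NₕSₕ = 4039·19.5 = 78760.5
Σ NₕSₕ = 271161.8.
n_4 = 200·78760.5/271161.8 = 58.091... → 58.

58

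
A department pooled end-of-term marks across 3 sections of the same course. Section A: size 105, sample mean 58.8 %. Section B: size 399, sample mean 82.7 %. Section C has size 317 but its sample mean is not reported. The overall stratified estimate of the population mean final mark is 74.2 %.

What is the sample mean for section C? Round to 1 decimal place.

N = 105 + 399 + 317 = 821.
Overall total = μ·N = 74.2·821 = 60918.2.
Subtract the known strata: 105·58.8 + 399·82.7 = 39171.3.
Remaining total for section C: 60918.2 − 39171.3 = 21746.9.
Divide by its size: 21746.9 / 317 = 68.602... → 68.6.

68.6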